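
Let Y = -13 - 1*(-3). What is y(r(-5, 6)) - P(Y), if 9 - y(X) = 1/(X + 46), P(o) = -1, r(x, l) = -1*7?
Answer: 389/39 ≈ 9.9744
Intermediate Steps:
Y = -10 (Y = -13 + 3 = -10)
r(x, l) = -7
y(X) = 9 - 1/(46 + X) (y(X) = 9 - 1/(X + 46) = 9 - 1/(46 + X))
y(r(-5, 6)) - P(Y) = (413 + 9*(-7))/(46 - 7) - 1*(-1) = (413 - 63)/39 + 1 = (1/39)*350 + 1 = 350/39 + 1 = 389/39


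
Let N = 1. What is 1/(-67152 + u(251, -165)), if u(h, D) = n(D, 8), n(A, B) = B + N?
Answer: -1/67143 ≈ -1.4894e-5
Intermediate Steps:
n(A, B) = 1 + B (n(A, B) = B + 1 = 1 + B)
u(h, D) = 9 (u(h, D) = 1 + 8 = 9)
1/(-67152 + u(251, -165)) = 1/(-67152 + 9) = 1/(-67143) = -1/67143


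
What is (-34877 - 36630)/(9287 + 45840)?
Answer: -71507/55127 ≈ -1.2971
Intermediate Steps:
(-34877 - 36630)/(9287 + 45840) = -71507/55127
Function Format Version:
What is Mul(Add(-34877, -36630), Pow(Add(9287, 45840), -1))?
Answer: Rational(-71507, 55127) ≈ -1.2971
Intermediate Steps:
Mul(Add(-34877, -36630), Pow(Add(9287, 45840), -1)) = Mul(-71507, Pow(55127, -1)) = Mul(-71507, Rational(1, 55127)) = Rational(-71507, 55127)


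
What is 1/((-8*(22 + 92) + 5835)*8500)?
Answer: 1/41845500 ≈ 2.3897e-8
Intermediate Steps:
1/((-8*(22 + 92) + 5835)*8500) = (1/8500)/(-8*114 + 5835) = (1/8500)/(-912 + 5835) = (1/8500)/4923 = (1/4923)*(1/8500) = 1/41845500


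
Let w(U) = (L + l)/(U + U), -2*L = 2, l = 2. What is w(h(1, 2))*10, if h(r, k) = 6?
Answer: ⅚ ≈ 0.83333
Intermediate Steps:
L = -1 (L = -½*2 = -1)
w(U) = 1/(2*U) (w(U) = (-1 + 2)/(U + U) = 1/(2*U))
w(h(1, 2))*10 = ((½)/6)*10 = ((½)*(⅙))*10 = (1/12)*10 = ⅚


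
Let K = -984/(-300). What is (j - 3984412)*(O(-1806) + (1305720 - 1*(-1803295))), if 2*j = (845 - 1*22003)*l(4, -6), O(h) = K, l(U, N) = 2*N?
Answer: -299823152261048/25 ≈ -1.1993e+13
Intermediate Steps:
K = 82/25 (K = -984*(-1/300) = 82/25 ≈ 3.2800)
O(h) = 82/25
j = 126948 (j = ((845 - 1*22003)*(2*(-6)))/2 = ((845 - 22003)*(-12))/2 = (-21158*(-12))/2 = (½)*253896 = 126948)
(j - 3984412)*(O(-1806) + (1305720 - 1*(-1803295))) = (126948 - 3984412)*(82/25 + (1305720 - 1*(-1803295))) = -3857464*(82/25 + (1305720 + 1803295)) = -3857464*(82/25 + 3109015) = -3857464*77725457/25 = -299823152261048/25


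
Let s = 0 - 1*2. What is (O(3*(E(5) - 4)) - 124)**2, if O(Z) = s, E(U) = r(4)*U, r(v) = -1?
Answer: 15876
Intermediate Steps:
s = -2 (s = 0 - 2 = -2)
E(U) = -U
O(Z) = -2
(O(3*(E(5) - 4)) - 124)**2 = (-2 - 124)**2 = (-126)**2 = 15876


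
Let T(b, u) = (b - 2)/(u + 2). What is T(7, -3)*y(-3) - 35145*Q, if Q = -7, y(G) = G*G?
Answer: 245970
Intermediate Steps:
y(G) = G²
T(b, u) = (-2 + b)/(2 + u)
T(7, -3)*y(-3) - 35145*Q = ((-2 + 7)/(2 - 3))*(-3)² - 35145*(-7) = (5/(-1))*9 - 355*(-693) = -1*5*9 + 246015 = -5*9 + 246015 = -45 + 246015 = 245970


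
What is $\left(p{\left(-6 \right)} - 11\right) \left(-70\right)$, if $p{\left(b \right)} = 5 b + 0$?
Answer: $2870$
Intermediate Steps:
$p{\left(b \right)} = 5 b$
$\left(p{\left(-6 \right)} - 11\right) \left(-70\right) = \left(5 \left(-6\right) - 11\right) \left(-70\right) = \left(-30 - 11\right) \left(-70\right) = \left(-41\right) \left(-70\right) = 2870$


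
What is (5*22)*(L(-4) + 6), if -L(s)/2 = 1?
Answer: 440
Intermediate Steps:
L(s) = -2 (L(s) = -2*1 = -2)
(5*22)*(L(-4) + 6) = (5*22)*(-2 + 6) = 110*4 = 440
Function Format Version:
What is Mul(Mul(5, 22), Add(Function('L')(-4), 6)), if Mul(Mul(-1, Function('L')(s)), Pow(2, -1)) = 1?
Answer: 440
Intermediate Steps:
Function('L')(s) = -2 (Function('L')(s) = Mul(-2, 1) = -2)
Mul(Mul(5, 22), Add(Function('L')(-4), 6)) = Mul(Mul(5, 22), Add(-2, 6)) = Mul(110, 4) = 440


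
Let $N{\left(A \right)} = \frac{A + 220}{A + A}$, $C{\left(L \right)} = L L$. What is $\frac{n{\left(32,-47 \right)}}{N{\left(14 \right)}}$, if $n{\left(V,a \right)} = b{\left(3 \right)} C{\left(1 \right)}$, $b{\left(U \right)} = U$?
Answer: $\frac{14}{39} \approx 0.35897$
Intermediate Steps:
$C{\left(L \right)} = L^{2}$
$n{\left(V,a \right)} = 3$ ($n{\left(V,a \right)} = 3 \cdot 1^{2} = 3 \cdot 1 = 3$)
$N{\left(A \right)} = \frac{220 + A}{2 A}$
$\frac{n{\left(32,-47 \right)}}{N{\left(14 \right)}} = \frac{3}{\frac{1}{2} \cdot \frac{1}{14} \left(220 + 14\right)} = \frac{3}{\frac{1}{2} \cdot \frac{1}{14} \cdot 234} = \frac{3}{\frac{117}{14}} = 3 \cdot \frac{14}{117} = \frac{14}{39}$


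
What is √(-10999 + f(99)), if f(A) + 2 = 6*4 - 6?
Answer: I*√10983 ≈ 104.8*I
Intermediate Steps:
f(A) = 16 (f(A) = -2 + (6*4 - 6) = -2 + (24 - 6) = -2 + 18 = 16)
√(-10999 + f(99)) = √(-10999 + 16) = √(-10983) = I*√10983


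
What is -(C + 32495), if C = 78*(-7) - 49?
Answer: -31900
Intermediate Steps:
C = -595 (C = -546 - 49 = -595)
-(C + 32495) = -(-595 + 32495) = -1*31900 = -31900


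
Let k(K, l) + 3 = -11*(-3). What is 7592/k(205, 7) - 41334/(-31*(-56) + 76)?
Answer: 1043057/4530 ≈ 230.26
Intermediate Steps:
k(K, l) = 30 (k(K, l) = -3 - 11*(-3) = -3 + 33 = 30)
7592/k(205, 7) - 41334/(-31*(-56) + 76) = 7592/30 - 41334/(-31*(-56) + 76) = 7592*(1/30) - 41334/(1736 + 76) = 3796/15 - 41334/1812 = 3796/15 - 41334*1/1812 = 3796/15 - 6889/302 = 1043057/4530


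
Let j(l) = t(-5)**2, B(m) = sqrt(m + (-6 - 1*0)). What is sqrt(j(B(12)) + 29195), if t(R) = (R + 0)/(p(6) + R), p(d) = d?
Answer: 2*sqrt(7305) ≈ 170.94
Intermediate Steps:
B(m) = sqrt(-6 + m) (B(m) = sqrt(m + (-6 + 0)) = sqrt(m - 6) = sqrt(-6 + m))
t(R) = R/(6 + R) (t(R) = (R + 0)/(6 + R) = R/(6 + R))
j(l) = 25 (j(l) = (-5/(6 - 5))**2 = (-5/1)**2 = (-5*1)**2 = (-5)**2 = 25)
sqrt(j(B(12)) + 29195) = sqrt(25 + 29195) = sqrt(29220) = 2*sqrt(7305)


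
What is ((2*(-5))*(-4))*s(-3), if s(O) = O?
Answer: -120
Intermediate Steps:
((2*(-5))*(-4))*s(-3) = ((2*(-5))*(-4))*(-3) = -10*(-4)*(-3) = 40*(-3) = -120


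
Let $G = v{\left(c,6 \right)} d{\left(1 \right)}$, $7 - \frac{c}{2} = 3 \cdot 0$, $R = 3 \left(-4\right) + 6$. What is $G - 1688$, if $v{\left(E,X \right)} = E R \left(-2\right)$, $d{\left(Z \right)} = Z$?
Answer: $-1520$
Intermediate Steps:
$R = -6$ ($R = -12 + 6 = -6$)
$c = 14$ ($c = 14 - 2 \cdot 3 \cdot 0 = 14 - 0 = 14 + 0 = 14$)
$v{\left(E,X \right)} = 12 E$ ($v{\left(E,X \right)} = E \left(-6\right) \left(-2\right) = - 6 E \left(-2\right) = 12 E$)
$G = 168$ ($G = 12 \cdot 14 \cdot 1 = 168 \cdot 1 = 168$)
$G - 1688 = 168 - 1688 = -1520$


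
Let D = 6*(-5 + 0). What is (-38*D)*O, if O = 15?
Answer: 17100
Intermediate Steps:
D = -30 (D = 6*(-5) = -30)
(-38*D)*O = -38*(-30)*15 = 1140*15 = 17100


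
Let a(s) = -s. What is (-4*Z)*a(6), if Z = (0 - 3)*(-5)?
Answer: 360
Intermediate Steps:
Z = 15 (Z = -3*(-5) = 15)
(-4*Z)*a(6) = (-4*15)*(-1*6) = -60*(-6) = 360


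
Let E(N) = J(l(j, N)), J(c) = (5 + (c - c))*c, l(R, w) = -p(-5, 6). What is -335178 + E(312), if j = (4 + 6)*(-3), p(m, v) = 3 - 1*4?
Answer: -335173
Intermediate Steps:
p(m, v) = -1 (p(m, v) = 3 - 4 = -1)
j = -30 (j = 10*(-3) = -30)
l(R, w) = 1 (l(R, w) = -1*(-1) = 1)
J(c) = 5*c (J(c) = (5 + 0)*c = 5*c)
E(N) = 5 (E(N) = 5*1 = 5)
-335178 + E(312) = -335178 + 5 = -335173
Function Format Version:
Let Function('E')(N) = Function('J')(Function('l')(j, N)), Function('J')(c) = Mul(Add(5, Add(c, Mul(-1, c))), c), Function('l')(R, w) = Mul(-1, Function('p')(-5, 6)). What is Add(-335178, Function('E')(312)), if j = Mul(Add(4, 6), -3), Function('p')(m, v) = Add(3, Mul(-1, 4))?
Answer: -335173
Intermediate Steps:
Function('p')(m, v) = -1 (Function('p')(m, v) = Add(3, -4) = -1)
j = -30 (j = Mul(10, -3) = -30)
Function('l')(R, w) = 1 (Function('l')(R, w) = Mul(-1, -1) = 1)
Function('J')(c) = Mul(5, c) (Function('J')(c) = Mul(Add(5, 0), c) = Mul(5, c))
Function('E')(N) = 5 (Function('E')(N) = Mul(5, 1) = 5)
Add(-335178, Function('E')(312)) = Add(-335178, 5) = -335173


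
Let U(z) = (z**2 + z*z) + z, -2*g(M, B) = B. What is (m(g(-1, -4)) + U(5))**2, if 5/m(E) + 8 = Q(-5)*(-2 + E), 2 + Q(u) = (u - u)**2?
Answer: 189225/64 ≈ 2956.6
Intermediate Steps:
Q(u) = -2 (Q(u) = -2 + (u - u)**2 = -2 + 0**2 = -2 + 0 = -2)
g(M, B) = -B/2
U(z) = z + 2*z**2 (U(z) = (z**2 + z**2) + z = 2*z**2 + z = z + 2*z**2)
m(E) = 5/(-4 - 2*E) (m(E) = 5/(-8 - 2*(-2 + E)) = 5/(-8 + (4 - 2*E)) = 5/(-4 - 2*E))
(m(g(-1, -4)) + U(5))**2 = (5/(2*(-2 - (-1)*(-4)/2)) + 5*(1 + 2*5))**2 = (5/(2*(-2 - 1*2)) + 5*(1 + 10))**2 = (5/(2*(-2 - 2)) + 5*11)**2 = ((5/2)/(-4) + 55)**2 = ((5/2)*(-1/4) + 55)**2 = (-5/8 + 55)**2 = (435/8)**2 = 189225/64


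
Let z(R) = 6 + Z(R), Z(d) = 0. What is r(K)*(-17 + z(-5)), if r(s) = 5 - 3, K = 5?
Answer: -22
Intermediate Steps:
r(s) = 2
z(R) = 6 (z(R) = 6 + 0 = 6)
r(K)*(-17 + z(-5)) = 2*(-17 + 6) = 2*(-11) = -22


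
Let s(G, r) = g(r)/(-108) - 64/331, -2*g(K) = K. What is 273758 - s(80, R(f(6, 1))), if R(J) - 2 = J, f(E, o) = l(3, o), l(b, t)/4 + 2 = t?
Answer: 9786308227/35748 ≈ 2.7376e+5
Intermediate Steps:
l(b, t) = -8 + 4*t
g(K) = -K/2
f(E, o) = -8 + 4*o
R(J) = 2 + J
s(G, r) = -64/331 + r/216 (s(G, r) = -r/2/(-108) - 64/331 = -r/2*(-1/108) - 64*1/331 = r/216 - 64/331 = -64/331 + r/216)
273758 - s(80, R(f(6, 1))) = 273758 - (-64/331 + (2 + (-8 + 4*1))/216) = 273758 - (-64/331 + (2 + (-8 + 4))/216) = 273758 - (-64/331 + (2 - 4)/216) = 273758 - (-64/331 + (1/216)*(-2)) = 273758 - (-64/331 - 1/108) = 273758 - 1*(-7243/35748) = 273758 + 7243/35748 = 9786308227/35748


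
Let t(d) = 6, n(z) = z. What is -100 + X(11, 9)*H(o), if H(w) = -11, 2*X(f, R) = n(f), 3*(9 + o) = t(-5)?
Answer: -321/2 ≈ -160.50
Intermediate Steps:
o = -7 (o = -9 + (1/3)*6 = -9 + 2 = -7)
X(f, R) = f/2
-100 + X(11, 9)*H(o) = -100 + ((1/2)*11)*(-11) = -100 + (11/2)*(-11) = -100 - 121/2 = -321/2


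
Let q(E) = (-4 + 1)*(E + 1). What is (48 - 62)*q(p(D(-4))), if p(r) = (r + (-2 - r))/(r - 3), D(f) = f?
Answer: 54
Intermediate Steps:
p(r) = -2/(-3 + r)
q(E) = -3 - 3*E (q(E) = -3*(1 + E) = -3 - 3*E)
(48 - 62)*q(p(D(-4))) = (48 - 62)*(-3 - (-6)/(-3 - 4)) = -14*(-3 - (-6)/(-7)) = -14*(-3 - (-6)*(-1)/7) = -14*(-3 - 3*2/7) = -14*(-3 - 6/7) = -14*(-27/7) = 54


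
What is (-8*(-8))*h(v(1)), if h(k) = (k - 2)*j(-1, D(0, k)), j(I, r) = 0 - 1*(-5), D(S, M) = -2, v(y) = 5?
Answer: 960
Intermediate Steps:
j(I, r) = 5 (j(I, r) = 0 + 5 = 5)
h(k) = -10 + 5*k (h(k) = (k - 2)*5 = (-2 + k)*5 = -10 + 5*k)
(-8*(-8))*h(v(1)) = (-8*(-8))*(-10 + 5*5) = 64*(-10 + 25) = 64*15 = 960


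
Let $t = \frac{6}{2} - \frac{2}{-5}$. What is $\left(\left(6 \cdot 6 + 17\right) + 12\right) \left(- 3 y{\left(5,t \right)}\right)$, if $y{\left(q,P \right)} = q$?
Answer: $-975$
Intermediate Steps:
$t = \frac{17}{5}$ ($t = 6 \cdot \frac{1}{2} - - \frac{2}{5} = 3 + \frac{2}{5} = \frac{17}{5} \approx 3.4$)
$\left(\left(6 \cdot 6 + 17\right) + 12\right) \left(- 3 y{\left(5,t \right)}\right) = \left(\left(6 \cdot 6 + 17\right) + 12\right) \left(\left(-3\right) 5\right) = \left(\left(36 + 17\right) + 12\right) \left(-15\right) = \left(53 + 12\right) \left(-15\right) = 65 \left(-15\right) = -975$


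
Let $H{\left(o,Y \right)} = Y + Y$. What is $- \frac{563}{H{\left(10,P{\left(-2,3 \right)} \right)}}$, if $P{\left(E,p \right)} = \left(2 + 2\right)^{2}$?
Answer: $- \frac{563}{32} \approx -17.594$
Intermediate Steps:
$P{\left(E,p \right)} = 16$ ($P{\left(E,p \right)} = 4^{2} = 16$)
$H{\left(o,Y \right)} = 2 Y$
$- \frac{563}{H{\left(10,P{\left(-2,3 \right)} \right)}} = - \frac{563}{2 \cdot 16} = - \frac{563}{32}$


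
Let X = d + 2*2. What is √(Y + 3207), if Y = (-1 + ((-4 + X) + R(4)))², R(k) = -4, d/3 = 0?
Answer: 4*√202 ≈ 56.851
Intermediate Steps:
d = 0 (d = 3*0 = 0)
X = 4 (X = 0 + 2*2 = 0 + 4 = 4)
Y = 25 (Y = (-1 + ((-4 + 4) - 4))² = (-1 + (0 - 4))² = (-1 - 4)² = (-5)² = 25)
√(Y + 3207) = √(25 + 3207) = √3232 = 4*√202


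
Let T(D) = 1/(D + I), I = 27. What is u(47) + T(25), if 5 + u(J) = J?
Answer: 2185/52 ≈ 42.019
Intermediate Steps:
u(J) = -5 + J
T(D) = 1/(27 + D) (T(D) = 1/(D + 27) = 1/(27 + D))
u(47) + T(25) = (-5 + 47) + 1/(27 + 25) = 42 + 1/52 = 2185/52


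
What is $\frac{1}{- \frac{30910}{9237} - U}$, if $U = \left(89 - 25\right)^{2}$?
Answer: $- \frac{9237}{37865662} \approx -0.00024394$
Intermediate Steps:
$U = 4096$ ($U = 64^{2} = 4096$)
$\frac{1}{- \frac{30910}{9237} - U} = \frac{1}{- \frac{30910}{9237} - 4096} = \frac{1}{- \frac{37865662}{9237}} = - \frac{9237}{37865662}$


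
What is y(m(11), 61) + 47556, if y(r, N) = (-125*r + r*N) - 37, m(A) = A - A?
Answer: 47519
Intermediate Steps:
m(A) = 0
y(r, N) = -37 - 125*r + N*r (y(r, N) = (-125*r + N*r) - 37 = -37 - 125*r + N*r)
y(m(11), 61) + 47556 = (-37 - 125*0 + 61*0) + 47556 = (-37 + 0 + 0) + 47556 = -37 + 47556 = 47519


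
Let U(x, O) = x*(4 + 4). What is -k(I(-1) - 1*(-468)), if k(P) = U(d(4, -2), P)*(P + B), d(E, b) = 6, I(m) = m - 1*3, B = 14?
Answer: -22944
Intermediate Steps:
I(m) = -3 + m (I(m) = m - 3 = -3 + m)
U(x, O) = 8*x (U(x, O) = x*8 = 8*x)
k(P) = 672 + 48*P (k(P) = (8*6)*(P + 14) = 48*(14 + P) = 672 + 48*P)
-k(I(-1) - 1*(-468)) = -(672 + 48*((-3 - 1) - 1*(-468))) = -(672 + 48*(-4 + 468)) = -(672 + 48*464) = -(672 + 22272) = -1*22944 = -22944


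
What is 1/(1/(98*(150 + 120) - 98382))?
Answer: -71922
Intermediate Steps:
1/(1/(98*(150 + 120) - 98382)) = 1/(1/(98*270 - 98382)) = 1/(1/(26460 - 98382)) = 1/(1/(-71922)) = 1/(-1/71922) = -71922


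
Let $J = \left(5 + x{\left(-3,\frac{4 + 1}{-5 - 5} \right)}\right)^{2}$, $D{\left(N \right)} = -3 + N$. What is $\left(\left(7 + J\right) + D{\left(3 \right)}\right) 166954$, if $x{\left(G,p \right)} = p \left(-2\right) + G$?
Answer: $2671264$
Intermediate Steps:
$x{\left(G,p \right)} = G - 2 p$ ($x{\left(G,p \right)} = - 2 p + G = G - 2 p$)
$J = 9$ ($J = \left(5 - \left(3 + 2 \frac{4 + 1}{-5 - 5}\right)\right)^{2} = \left(5 - \left(3 + 2 \frac{5}{-10}\right)\right)^{2} = \left(5 - \left(3 + 2 \cdot 5 \left(- \frac{1}{10}\right)\right)\right)^{2} = \left(5 - 2\right)^{2} = 3^{2} = 9$)
$\left(\left(7 + J\right) + D{\left(3 \right)}\right) 166954 = \left(\left(7 + 9\right) + \left(-3 + 3\right)\right) 166954 = \left(16 + 0\right) 166954 = 16 \cdot 166954 = 2671264$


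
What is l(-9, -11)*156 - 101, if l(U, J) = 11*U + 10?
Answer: -13985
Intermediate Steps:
l(U, J) = 10 + 11*U
l(-9, -11)*156 - 101 = (10 + 11*(-9))*156 - 101 = (10 - 99)*156 - 101 = -89*156 - 101 = -13884 - 101 = -13985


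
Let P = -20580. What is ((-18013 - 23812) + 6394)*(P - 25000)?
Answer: 1614944980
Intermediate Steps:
((-18013 - 23812) + 6394)*(P - 25000) = ((-18013 - 23812) + 6394)*(-20580 - 25000) = (-41825 + 6394)*(-45580) = -35431*(-45580) = 1614944980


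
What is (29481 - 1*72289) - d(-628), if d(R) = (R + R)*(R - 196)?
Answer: -1077752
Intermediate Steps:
d(R) = 2*R*(-196 + R) (d(R) = (2*R)*(-196 + R) = 2*R*(-196 + R))
(29481 - 1*72289) - d(-628) = (29481 - 1*72289) - 2*(-628)*(-196 - 628) = (29481 - 72289) - 2*(-628)*(-824) = -42808 - 1*1034944 = -42808 - 1034944 = -1077752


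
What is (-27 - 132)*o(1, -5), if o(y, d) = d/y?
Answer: 795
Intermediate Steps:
(-27 - 132)*o(1, -5) = (-27 - 132)*(-5/1) = -(-795) = -159*(-5) = 795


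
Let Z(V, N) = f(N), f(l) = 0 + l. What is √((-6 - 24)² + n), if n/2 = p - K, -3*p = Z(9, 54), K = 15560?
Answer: 4*I*√1891 ≈ 173.94*I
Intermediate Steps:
f(l) = l
Z(V, N) = N
p = -18 (p = -⅓*54 = -18)
n = -31156 (n = 2*(-18 - 1*15560) = 2*(-18 - 15560) = 2*(-15578) = -31156)
√((-6 - 24)² + n) = √((-6 - 24)² - 31156) = √((-30)² - 31156) = √(900 - 31156) = √(-30256) = 4*I*√1891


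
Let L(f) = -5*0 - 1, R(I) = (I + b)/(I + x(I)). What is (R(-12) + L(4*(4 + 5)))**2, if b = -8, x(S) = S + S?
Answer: 16/81 ≈ 0.19753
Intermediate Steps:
x(S) = 2*S
R(I) = (-8 + I)/(3*I) (R(I) = (I - 8)/(I + 2*I) = (-8 + I)/((3*I)) = (-8 + I)*(1/(3*I)) = (-8 + I)/(3*I))
L(f) = -1 (L(f) = 0 - 1 = -1)
(R(-12) + L(4*(4 + 5)))**2 = ((1/3)*(-8 - 12)/(-12) - 1)**2 = ((1/3)*(-1/12)*(-20) - 1)**2 = (5/9 - 1)**2 = (-4/9)**2 = 16/81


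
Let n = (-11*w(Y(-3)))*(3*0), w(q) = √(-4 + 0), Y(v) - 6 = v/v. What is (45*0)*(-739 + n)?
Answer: 0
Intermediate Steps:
Y(v) = 7 (Y(v) = 6 + v/v = 6 + 1 = 7)
w(q) = 2*I (w(q) = √(-4) = 2*I)
n = 0 (n = (-22*I)*(3*0) = -22*I*0 = 0)
(45*0)*(-739 + n) = (45*0)*(-739 + 0) = 0*(-739) = 0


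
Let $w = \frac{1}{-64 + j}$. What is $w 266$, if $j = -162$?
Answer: $- \frac{133}{113} \approx -1.177$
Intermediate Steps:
$w = - \frac{1}{226}$ ($w = \frac{1}{-64 - 162} = \frac{1}{-226} = - \frac{1}{226} \approx -0.0044248$)
$w 266 = \left(- \frac{1}{226}\right) 266 = - \frac{133}{113}$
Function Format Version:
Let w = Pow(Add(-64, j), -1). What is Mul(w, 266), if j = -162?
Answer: Rational(-133, 113) ≈ -1.1770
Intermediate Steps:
w = Rational(-1, 226) (w = Pow(Add(-64, -162), -1) = Pow(-226, -1) = Rational(-1, 226) ≈ -0.0044248)
Mul(w, 266) = Mul(Rational(-1, 226), 266) = Rational(-133, 113)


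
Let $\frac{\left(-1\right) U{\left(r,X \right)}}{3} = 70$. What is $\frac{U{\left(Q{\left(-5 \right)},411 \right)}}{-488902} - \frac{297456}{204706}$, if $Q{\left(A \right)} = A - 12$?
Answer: $- \frac{36345961263}{25020293203} \approx -1.4527$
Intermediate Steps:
$Q{\left(A \right)} = -12 + A$ ($Q{\left(A \right)} = A - 12 = -12 + A$)
$U{\left(r,X \right)} = -210$ ($U{\left(r,X \right)} = \left(-3\right) 70 = -210$)
$\frac{U{\left(Q{\left(-5 \right)},411 \right)}}{-488902} - \frac{297456}{204706} = - \frac{210}{-488902} - \frac{297456}{204706} = \left(-210\right) \left(- \frac{1}{488902}\right) - \frac{148728}{102353} = \frac{105}{244451} - \frac{148728}{102353} = - \frac{36345961263}{25020293203}$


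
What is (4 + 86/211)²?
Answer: 864900/44521 ≈ 19.427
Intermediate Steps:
(4 + 86/211)² = (930/211)² = 864900/44521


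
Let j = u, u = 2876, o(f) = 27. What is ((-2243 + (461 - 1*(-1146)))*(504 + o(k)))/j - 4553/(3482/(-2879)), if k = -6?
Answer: 9130732775/2503558 ≈ 3647.1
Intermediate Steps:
j = 2876
((-2243 + (461 - 1*(-1146)))*(504 + o(k)))/j - 4553/(3482/(-2879)) = ((-2243 + (461 - 1*(-1146)))*(504 + 27))/2876 - 4553/(3482/(-2879)) = ((-2243 + (461 + 1146))*531)*(1/2876) - 4553/(3482*(-1/2879)) = ((-2243 + 1607)*531)*(1/2876) - 4553/(-3482/2879) = -636*531*(1/2876) - 4553*(-2879/3482) = -337716*1/2876 + 13108087/3482 = -84429/719 + 13108087/3482 = 9130732775/2503558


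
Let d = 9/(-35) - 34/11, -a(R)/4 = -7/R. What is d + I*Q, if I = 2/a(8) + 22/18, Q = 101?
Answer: 616114/3465 ≈ 177.81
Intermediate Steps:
a(R) = 28/R (a(R) = -(-28)/R = 28/R)
d = -1289/385 (d = 9*(-1/35) - 34*1/11 = -9/35 - 34/11 = -1289/385 ≈ -3.3481)
I = 113/63 (I = 2/((28/8)) + 22/18 = 2/((28*(1/8))) + 22*(1/18) = 2/(7/2) + 11/9 = 2*(2/7) + 11/9 = 4/7 + 11/9 = 113/63 ≈ 1.7937)
d + I*Q = -1289/385 + (113/63)*101 = -1289/385 + 11413/63 = 616114/3465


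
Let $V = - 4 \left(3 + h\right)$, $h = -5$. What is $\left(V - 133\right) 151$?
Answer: $-18875$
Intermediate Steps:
$V = 8$ ($V = - 4 \left(3 - 5\right) = \left(-4\right) \left(-2\right) = 8$)
$\left(V - 133\right) 151 = \left(8 - 133\right) 151 = \left(-125\right) 151 = -18875$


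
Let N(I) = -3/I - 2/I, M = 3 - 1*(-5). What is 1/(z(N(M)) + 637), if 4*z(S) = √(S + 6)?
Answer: 81536/51938389 - 8*√86/51938389 ≈ 0.0015684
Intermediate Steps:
M = 8 (M = 3 + 5 = 8)
N(I) = -5/I
z(S) = √(6 + S)/4 (z(S) = √(S + 6)/4 = √(6 + S)/4)
1/(z(N(M)) + 637) = 1/(√(6 - 5/8)/4 + 637) = 1/(√(43/8)/4 + 637) = 1/((√86/4)/4 + 637) = 1/(√86/16 + 637) = 1/(637 + √86/16)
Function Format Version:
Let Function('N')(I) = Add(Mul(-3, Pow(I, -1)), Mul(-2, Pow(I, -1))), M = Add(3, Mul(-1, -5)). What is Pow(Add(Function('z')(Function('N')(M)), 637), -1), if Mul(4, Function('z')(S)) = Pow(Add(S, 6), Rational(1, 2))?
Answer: Add(Rational(81536, 51938389), Mul(Rational(-8, 51938389), Pow(86, Rational(1, 2)))) ≈ 0.0015684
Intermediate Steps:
M = 8 (M = Add(3, 5) = 8)
Function('N')(I) = Mul(-5, Pow(I, -1))
Function('z')(S) = Mul(Rational(1, 4), Pow(Add(6, S), Rational(1, 2))) (Function('z')(S) = Mul(Rational(1, 4), Pow(Add(S, 6), Rational(1, 2))) = Mul(Rational(1, 4), Pow(Add(6, S), Rational(1, 2))))
Pow(Add(Function('z')(Function('N')(M)), 637), -1) = Pow(Add(Mul(Rational(1, 4), Pow(Add(6, Mul(-5, Pow(8, -1))), Rational(1, 2))), 637), -1) = Pow(Add(Mul(Rational(1, 4), Pow(Add(6, Mul(-5, Rational(1, 8))), Rational(1, 2))), 637), -1) = Pow(Add(Mul(Rational(1, 4), Pow(Add(6, Rational(-5, 8)), Rational(1, 2))), 637), -1) = Pow(Add(Mul(Rational(1, 4), Pow(Rational(43, 8), Rational(1, 2))), 637), -1) = Pow(Add(Mul(Rational(1, 4), Mul(Rational(1, 4), Pow(86, Rational(1, 2)))), 637), -1) = Pow(Add(Mul(Rational(1, 16), Pow(86, Rational(1, 2))), 637), -1) = Pow(Add(637, Mul(Rational(1, 16), Pow(86, Rational(1, 2)))), -1)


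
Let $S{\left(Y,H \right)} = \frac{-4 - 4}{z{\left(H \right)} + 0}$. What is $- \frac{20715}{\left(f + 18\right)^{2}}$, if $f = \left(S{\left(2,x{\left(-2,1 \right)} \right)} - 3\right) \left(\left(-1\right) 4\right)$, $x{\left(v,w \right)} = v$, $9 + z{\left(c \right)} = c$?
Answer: $- \frac{2506515}{88804} \approx -28.225$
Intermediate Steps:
$z{\left(c \right)} = -9 + c$
$S{\left(Y,H \right)} = - \frac{8}{-9 + H}$ ($S{\left(Y,H \right)} = \frac{-4 - 4}{\left(-9 + H\right) + 0} = - \frac{8}{-9 + H}$)
$f = \frac{100}{11}$ ($f = \left(- \frac{8}{-9 - 2} - 3\right) \left(\left(-1\right) 4\right) = \left(- \frac{8}{-11} - 3\right) \left(-4\right) = \left(\left(-8\right) \left(- \frac{1}{11}\right) - 3\right) \left(-4\right) = \left(\frac{8}{11} - 3\right) \left(-4\right) = \left(- \frac{25}{11}\right) \left(-4\right) = \frac{100}{11} \approx 9.0909$)
$- \frac{20715}{\left(f + 18\right)^{2}} = - \frac{20715}{\left(\frac{100}{11} + 18\right)^{2}} = - \frac{20715}{\left(\frac{298}{11}\right)^{2}} = - \frac{20715}{\frac{88804}{121}} = \left(-20715\right) \frac{121}{88804} = - \frac{2506515}{88804}$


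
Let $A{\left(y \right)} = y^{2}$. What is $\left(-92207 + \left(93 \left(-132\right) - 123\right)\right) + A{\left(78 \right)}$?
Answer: $-98522$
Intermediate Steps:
$\left(-92207 + \left(93 \left(-132\right) - 123\right)\right) + A{\left(78 \right)} = \left(-92207 + \left(93 \left(-132\right) - 123\right)\right) + 78^{2} = \left(-92207 - 12399\right) + 6084 = -104606 + 6084 = -98522$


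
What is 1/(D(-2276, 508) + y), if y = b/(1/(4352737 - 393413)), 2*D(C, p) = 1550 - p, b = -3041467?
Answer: -1/12042153287787 ≈ -8.3042e-14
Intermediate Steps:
D(C, p) = 775 - p/2 (D(C, p) = (1550 - p)/2 = 775 - p/2)
y = -12042153288308 (y = -3041467/(1/(4352737 - 393413)) = -3041467/(1/3959324) = -3041467/1/3959324 = -3041467*3959324 = -12042153288308)
1/(D(-2276, 508) + y) = 1/((775 - 1/2*508) - 12042153288308) = 1/((775 - 254) - 12042153288308) = 1/(521 - 12042153288308) = 1/(-12042153287787) = -1/12042153287787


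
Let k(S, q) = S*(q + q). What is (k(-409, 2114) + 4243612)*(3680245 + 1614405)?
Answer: 13312656174000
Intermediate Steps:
k(S, q) = 2*S*q (k(S, q) = S*(2*q) = 2*S*q)
(k(-409, 2114) + 4243612)*(3680245 + 1614405) = (2*(-409)*2114 + 4243612)*(3680245 + 1614405) = (-1729252 + 4243612)*5294650 = 2514360*5294650 = 13312656174000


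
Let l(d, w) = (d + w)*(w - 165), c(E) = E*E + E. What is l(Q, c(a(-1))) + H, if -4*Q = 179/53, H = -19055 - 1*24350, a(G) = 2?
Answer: -176899/4 ≈ -44225.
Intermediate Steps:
c(E) = E + E² (c(E) = E² + E = E + E²)
H = -43405 (H = -19055 - 24350 = -43405)
Q = -179/212 (Q = -179/(4*53) = -¼*179/53 = -179/212 ≈ -0.84434)
l(d, w) = (-165 + w)*(d + w) (l(d, w) = (d + w)*(-165 + w) = (-165 + w)*(d + w))
l(Q, c(a(-1))) + H = ((2*(1 + 2))² - 165*(-179/212) - 330*(1 + 2) - 179*(1 + 2)/106) - 43405 = ((2*3)² + 29535/212 - 330*3 - 179*3/106) - 43405 = (6² + 29535/212 - 165*6 - 179/212*6) - 43405 = (36 + 29535/212 - 990 - 537/106) - 43405 = -3279/4 - 43405 = -176899/4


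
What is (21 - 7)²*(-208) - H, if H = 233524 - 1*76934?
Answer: -197358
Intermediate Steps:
H = 156590 (H = 233524 - 76934 = 156590)
(21 - 7)²*(-208) - H = (21 - 7)²*(-208) - 1*156590 = 14²*(-208) - 156590 = 196*(-208) - 156590 = -40768 - 156590 = -197358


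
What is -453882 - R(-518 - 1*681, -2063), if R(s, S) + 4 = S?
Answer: -451815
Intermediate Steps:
R(s, S) = -4 + S
-453882 - R(-518 - 1*681, -2063) = -453882 - (-4 - 2063) = -453882 - 1*(-2067) = -453882 + 2067 = -451815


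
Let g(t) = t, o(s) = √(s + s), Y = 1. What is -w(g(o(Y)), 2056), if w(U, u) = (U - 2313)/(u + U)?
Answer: 2377765/2113567 - 4369*√2/4227134 ≈ 1.1235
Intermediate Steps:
o(s) = √2*√s (o(s) = √(2*s) = √2*√s)
w(U, u) = (-2313 + U)/(U + u)
-w(g(o(Y)), 2056) = -(-2313 + √2*√1)/(√2*√1 + 2056) = -(-2313 + √2*1)/(√2*1 + 2056) = -(-2313 + √2)/(√2 + 2056) = -(-2313 + √2)/(2056 + √2)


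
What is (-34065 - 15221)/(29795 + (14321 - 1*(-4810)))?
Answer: -24643/24463 ≈ -1.0074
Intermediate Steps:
(-34065 - 15221)/(29795 + (14321 - 1*(-4810))) = -49286/(29795 + (14321 + 4810)) = -49286/(29795 + 19131) = -49286/48926 = -49286*1/48926 = -24643/24463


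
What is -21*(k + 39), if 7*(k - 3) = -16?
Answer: -834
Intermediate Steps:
k = 5/7 (k = 3 + (⅐)*(-16) = 3 - 16/7 = 5/7 ≈ 0.71429)
-21*(k + 39) = -21*(5/7 + 39) = -21*278/7 = -834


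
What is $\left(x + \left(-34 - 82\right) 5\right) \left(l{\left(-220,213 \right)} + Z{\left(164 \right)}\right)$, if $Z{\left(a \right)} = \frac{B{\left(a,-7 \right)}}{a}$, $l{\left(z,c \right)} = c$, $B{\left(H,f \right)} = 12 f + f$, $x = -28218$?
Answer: $- \frac{501675559}{82} \approx -6.118 \cdot 10^{6}$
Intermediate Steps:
$B{\left(H,f \right)} = 13 f$
$Z{\left(a \right)} = - \frac{91}{a}$ ($Z{\left(a \right)} = \frac{13 \left(-7\right)}{a} = - \frac{91}{a}$)
$\left(x + \left(-34 - 82\right) 5\right) \left(l{\left(-220,213 \right)} + Z{\left(164 \right)}\right) = \left(-28218 + \left(-34 - 82\right) 5\right) \left(213 - \frac{91}{164}\right) = \left(-28218 - 580\right) \left(213 - \frac{91}{164}\right) = \left(-28798\right) \frac{34841}{164} = - \frac{501675559}{82}$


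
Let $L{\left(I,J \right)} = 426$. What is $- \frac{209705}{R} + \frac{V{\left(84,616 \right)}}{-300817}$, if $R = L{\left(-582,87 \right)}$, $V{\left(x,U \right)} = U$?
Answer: $- \frac{5734826491}{11649822} \approx -492.27$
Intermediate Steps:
$R = 426$
$- \frac{209705}{R} + \frac{V{\left(84,616 \right)}}{-300817} = - \frac{209705}{426} + \frac{616}{-300817} = \left(-209705\right) \frac{1}{426} + 616 \left(- \frac{1}{300817}\right) = - \frac{209705}{426} - \frac{56}{27347} = - \frac{5734826491}{11649822}$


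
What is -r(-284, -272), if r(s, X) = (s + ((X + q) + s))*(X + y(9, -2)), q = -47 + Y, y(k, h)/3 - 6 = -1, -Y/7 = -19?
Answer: -193778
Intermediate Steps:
Y = 133 (Y = -7*(-19) = 133)
y(k, h) = 15 (y(k, h) = 18 + 3*(-1) = 18 - 3 = 15)
q = 86 (q = -47 + 133 = 86)
r(s, X) = (15 + X)*(86 + X + 2*s) (r(s, X) = (s + ((X + 86) + s))*(X + 15) = (s + ((86 + X) + s))*(15 + X) = (s + (86 + X + s))*(15 + X) = (86 + X + 2*s)*(15 + X) = (15 + X)*(86 + X + 2*s))
-r(-284, -272) = -(1290 + (-272)² + 30*(-284) + 101*(-272) + 2*(-272)*(-284)) = -(1290 + 73984 - 8520 - 27472 + 154496) = -1*193778 = -193778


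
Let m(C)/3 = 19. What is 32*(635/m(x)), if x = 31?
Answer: 20320/57 ≈ 356.49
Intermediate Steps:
m(C) = 57 (m(C) = 3*19 = 57)
32*(635/m(x)) = 32*(635/57) = 20320/57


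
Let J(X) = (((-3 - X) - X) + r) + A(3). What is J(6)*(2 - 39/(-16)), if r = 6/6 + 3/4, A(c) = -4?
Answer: -4899/64 ≈ -76.547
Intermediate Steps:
r = 7/4 (r = 6*(1/6) + 3*(1/4) = 1 + 3/4 = 7/4 ≈ 1.7500)
J(X) = -21/4 - 2*X (J(X) = (((-3 - X) - X) + 7/4) - 4 = ((-3 - 2*X) + 7/4) - 4 = (-5/4 - 2*X) - 4 = -21/4 - 2*X)
J(6)*(2 - 39/(-16)) = (-21/4 - 2*6)*(2 - 39/(-16)) = (-21/4 - 12)*(2 - 39*(-1/16)) = -69*(2 + 39/16)/4 = -69/4*71/16 = -4899/64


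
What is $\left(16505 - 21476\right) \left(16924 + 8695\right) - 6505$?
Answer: $-127358554$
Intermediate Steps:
$\left(16505 - 21476\right) \left(16924 + 8695\right) - 6505 = \left(-4971\right) 25619 - 6505 = -127352049 - 6505 = -127358554$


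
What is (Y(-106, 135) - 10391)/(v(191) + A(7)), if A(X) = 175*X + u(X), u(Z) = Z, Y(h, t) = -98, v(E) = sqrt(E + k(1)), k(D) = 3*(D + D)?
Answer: -12922448/1517627 + 10489*sqrt(197)/1517627 ≈ -8.4179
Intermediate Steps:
k(D) = 6*D (k(D) = 3*(2*D) = 6*D)
v(E) = sqrt(6 + E) (v(E) = sqrt(E + 6*1) = sqrt(E + 6) = sqrt(6 + E))
A(X) = 176*X (A(X) = 175*X + X = 176*X)
(Y(-106, 135) - 10391)/(v(191) + A(7)) = (-98 - 10391)/(sqrt(6 + 191) + 176*7) = -10489/(sqrt(197) + 1232) = -10489/(1232 + sqrt(197))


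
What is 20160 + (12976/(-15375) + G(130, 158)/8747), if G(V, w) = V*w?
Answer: 2711422421428/134485125 ≈ 20162.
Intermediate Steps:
20160 + (12976/(-15375) + G(130, 158)/8747) = 20160 + (12976/(-15375) + (130*158)/8747) = 20160 + (12976*(-1/15375) + 20540*(1/8747)) = 20160 + (-12976/15375 + 20540/8747) = 20160 + 202301428/134485125 = 2711422421428/134485125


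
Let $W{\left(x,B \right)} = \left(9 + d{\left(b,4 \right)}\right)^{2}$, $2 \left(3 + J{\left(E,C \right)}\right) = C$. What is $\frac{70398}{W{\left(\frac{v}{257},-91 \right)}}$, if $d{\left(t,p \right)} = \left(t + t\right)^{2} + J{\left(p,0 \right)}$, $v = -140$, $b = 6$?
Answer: $\frac{3911}{1250} \approx 3.1288$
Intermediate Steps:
$J{\left(E,C \right)} = -3 + \frac{C}{2}$
$d{\left(t,p \right)} = -3 + 4 t^{2}$ ($d{\left(t,p \right)} = \left(t + t\right)^{2} + \left(-3 + \frac{1}{2} \cdot 0\right) = \left(2 t\right)^{2} + \left(-3 + 0\right) = 4 t^{2} - 3 = -3 + 4 t^{2}$)
$W{\left(x,B \right)} = 22500$ ($W{\left(x,B \right)} = \left(9 - \left(3 - 4 \cdot 6^{2}\right)\right)^{2} = \left(9 + \left(-3 + 4 \cdot 36\right)\right)^{2} = \left(9 + \left(-3 + 144\right)\right)^{2} = \left(9 + 141\right)^{2} = 150^{2} = 22500$)
$\frac{70398}{W{\left(\frac{v}{257},-91 \right)}} = \frac{70398}{22500} = 70398 \cdot \frac{1}{22500} = \frac{3911}{1250}$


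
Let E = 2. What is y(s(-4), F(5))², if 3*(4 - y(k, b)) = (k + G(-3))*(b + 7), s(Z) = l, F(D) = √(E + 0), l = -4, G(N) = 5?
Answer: (-5 + √2)²/9 ≈ 1.4287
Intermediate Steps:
F(D) = √2 (F(D) = √(2 + 0) = √2)
s(Z) = -4
y(k, b) = 4 - (5 + k)*(7 + b)/3 (y(k, b) = 4 - (k + 5)*(b + 7)/3 = 4 - (5 + k)*(7 + b)/3)
y(s(-4), F(5))² = (-23/3 - 7/3*(-4) - 5*√2/3 - ⅓*√2*(-4))² = (-23/3 + 28/3 - 5*√2/3 + 4*√2/3)² = (5/3 - √2/3)²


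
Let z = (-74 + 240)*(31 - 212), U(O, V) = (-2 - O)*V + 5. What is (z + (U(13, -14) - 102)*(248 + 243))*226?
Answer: 5748762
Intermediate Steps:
U(O, V) = 5 + V*(-2 - O) (U(O, V) = V*(-2 - O) + 5 = 5 + V*(-2 - O))
z = -30046 (z = 166*(-181) = -30046)
(z + (U(13, -14) - 102)*(248 + 243))*226 = (-30046 + ((5 - 2*(-14) - 1*13*(-14)) - 102)*(248 + 243))*226 = (-30046 + ((5 + 28 + 182) - 102)*491)*226 = (-30046 + (215 - 102)*491)*226 = (-30046 + 113*491)*226 = (-30046 + 55483)*226 = 25437*226 = 5748762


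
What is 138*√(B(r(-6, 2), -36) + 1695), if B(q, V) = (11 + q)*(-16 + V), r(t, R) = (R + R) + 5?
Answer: 138*√655 ≈ 3531.8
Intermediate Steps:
r(t, R) = 5 + 2*R (r(t, R) = 2*R + 5 = 5 + 2*R)
B(q, V) = (-16 + V)*(11 + q)
138*√(B(r(-6, 2), -36) + 1695) = 138*√((-176 - 16*(5 + 2*2) + 11*(-36) - 36*(5 + 2*2)) + 1695) = 138*√((-176 - 16*(5 + 4) - 396 - 36*(5 + 4)) + 1695) = 138*√((-176 - 16*9 - 396 - 36*9) + 1695) = 138*√((-176 - 144 - 396 - 324) + 1695) = 138*√(-1040 + 1695) = 138*√655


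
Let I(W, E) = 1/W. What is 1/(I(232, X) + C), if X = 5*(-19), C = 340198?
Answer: 232/78925937 ≈ 2.9395e-6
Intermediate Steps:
X = -95
1/(I(232, X) + C) = 1/(1/232 + 340198) = 1/(78925937/232) = 232/78925937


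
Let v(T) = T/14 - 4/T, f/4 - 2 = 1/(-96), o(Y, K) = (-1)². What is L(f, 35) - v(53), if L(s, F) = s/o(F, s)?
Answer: 37825/8904 ≈ 4.2481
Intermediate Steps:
o(Y, K) = 1
f = 191/24 (f = 8 + 4/(-96) = 8 + 4*(-1/96) = 8 - 1/24 = 191/24 ≈ 7.9583)
v(T) = -4/T + T/14 (v(T) = T*(1/14) - 4/T = T/14 - 4/T = -4/T + T/14)
L(s, F) = s (L(s, F) = s/1 = s*1 = s)
L(f, 35) - v(53) = 191/24 - (-4/53 + (1/14)*53) = 191/24 - (-4*1/53 + 53/14) = 191/24 - (-4/53 + 53/14) = 191/24 - 1*2753/742 = 191/24 - 2753/742 = 37825/8904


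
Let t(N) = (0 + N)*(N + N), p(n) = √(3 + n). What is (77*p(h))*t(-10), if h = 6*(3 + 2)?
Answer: 15400*√33 ≈ 88466.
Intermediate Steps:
h = 30 (h = 6*5 = 30)
t(N) = 2*N² (t(N) = N*(2*N) = 2*N²)
(77*p(h))*t(-10) = (77*√(3 + 30))*(2*(-10)²) = (77*√33)*(2*100) = (77*√33)*200 = 15400*√33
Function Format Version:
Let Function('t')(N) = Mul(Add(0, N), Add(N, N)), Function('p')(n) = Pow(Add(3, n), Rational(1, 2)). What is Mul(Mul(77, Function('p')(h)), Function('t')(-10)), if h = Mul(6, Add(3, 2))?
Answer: Mul(15400, Pow(33, Rational(1, 2))) ≈ 88466.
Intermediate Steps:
h = 30 (h = Mul(6, 5) = 30)
Function('t')(N) = Mul(2, Pow(N, 2)) (Function('t')(N) = Mul(N, Mul(2, N)) = Mul(2, Pow(N, 2)))
Mul(Mul(77, Function('p')(h)), Function('t')(-10)) = Mul(Mul(77, Pow(Add(3, 30), Rational(1, 2))), Mul(2, Pow(-10, 2))) = Mul(Mul(77, Pow(33, Rational(1, 2))), Mul(2, 100)) = Mul(Mul(77, Pow(33, Rational(1, 2))), 200) = Mul(15400, Pow(33, Rational(1, 2)))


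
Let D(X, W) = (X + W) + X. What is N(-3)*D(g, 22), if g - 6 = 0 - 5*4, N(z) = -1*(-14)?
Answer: -84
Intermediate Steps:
N(z) = 14
g = -14 (g = 6 + (0 - 5*4) = 6 + (0 - 20) = 6 - 20 = -14)
D(X, W) = W + 2*X (D(X, W) = (W + X) + X = W + 2*X)
N(-3)*D(g, 22) = 14*(22 + 2*(-14)) = 14*(22 - 28) = 14*(-6) = -84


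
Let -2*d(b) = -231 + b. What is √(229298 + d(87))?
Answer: √229370 ≈ 478.93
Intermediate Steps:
d(b) = 231/2 - b/2 (d(b) = -(-231 + b)/2 = 231/2 - b/2)
√(229298 + d(87)) = √(229298 + (231/2 - ½*87)) = √(229298 + (231/2 - 87/2)) = √(229298 + 72) = √229370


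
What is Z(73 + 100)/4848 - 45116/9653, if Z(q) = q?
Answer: -217052399/46797744 ≈ -4.6381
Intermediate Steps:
Z(73 + 100)/4848 - 45116/9653 = (73 + 100)/4848 - 45116/9653 = 173*(1/4848) - 45116*1/9653 = 173/4848 - 45116/9653 = -217052399/46797744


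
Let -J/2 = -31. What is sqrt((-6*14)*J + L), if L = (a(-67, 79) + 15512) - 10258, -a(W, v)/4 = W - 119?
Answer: sqrt(790) ≈ 28.107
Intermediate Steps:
a(W, v) = 476 - 4*W (a(W, v) = -4*(W - 119) = -4*(-119 + W) = 476 - 4*W)
L = 5998 (L = ((476 - 4*(-67)) + 15512) - 10258 = ((476 + 268) + 15512) - 10258 = (744 + 15512) - 10258 = 16256 - 10258 = 5998)
J = 62 (J = -2*(-31) = 62)
sqrt((-6*14)*J + L) = sqrt(-6*14*62 + 5998) = sqrt(-84*62 + 5998) = sqrt(-5208 + 5998) = sqrt(790)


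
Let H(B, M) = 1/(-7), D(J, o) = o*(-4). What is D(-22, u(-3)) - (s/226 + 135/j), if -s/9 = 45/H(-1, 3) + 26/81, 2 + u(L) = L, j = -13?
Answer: 472073/26442 ≈ 17.853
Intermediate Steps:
u(L) = -2 + L
D(J, o) = -4*o
H(B, M) = -1/7
s = 25489/9 (s = -9*(45/(-1/7) + 26/81) = -9*(45*(-7) + 26*(1/81)) = -9*(-315 + 26/81) = -9*(-25489/81) = 25489/9 ≈ 2832.1)
D(-22, u(-3)) - (s/226 + 135/j) = -4*(-2 - 3) - ((25489/9)/226 + 135/(-13)) = -4*(-5) - ((25489/9)*(1/226) + 135*(-1/13)) = 20 - (25489/2034 - 135/13) = 20 - 1*56767/26442 = 20 - 56767/26442 = 472073/26442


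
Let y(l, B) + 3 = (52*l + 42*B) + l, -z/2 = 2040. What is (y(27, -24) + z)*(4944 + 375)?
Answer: -19467540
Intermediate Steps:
z = -4080 (z = -2*2040 = -4080)
y(l, B) = -3 + 42*B + 53*l (y(l, B) = -3 + ((52*l + 42*B) + l) = -3 + ((42*B + 52*l) + l) = -3 + (42*B + 53*l) = -3 + 42*B + 53*l)
(y(27, -24) + z)*(4944 + 375) = ((-3 + 42*(-24) + 53*27) - 4080)*(4944 + 375) = ((-3 - 1008 + 1431) - 4080)*5319 = (420 - 4080)*5319 = -3660*5319 = -19467540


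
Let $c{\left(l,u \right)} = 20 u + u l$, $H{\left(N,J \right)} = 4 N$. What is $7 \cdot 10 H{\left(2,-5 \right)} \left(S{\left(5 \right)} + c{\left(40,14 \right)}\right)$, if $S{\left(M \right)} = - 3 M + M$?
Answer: $464800$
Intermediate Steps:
$S{\left(M \right)} = - 2 M$
$c{\left(l,u \right)} = 20 u + l u$
$7 \cdot 10 H{\left(2,-5 \right)} \left(S{\left(5 \right)} + c{\left(40,14 \right)}\right) = 7 \cdot 10 \cdot 4 \cdot 2 \left(\left(-2\right) 5 + 14 \left(20 + 40\right)\right) = 70 \cdot 8 \left(-10 + 14 \cdot 60\right) = 560 \left(-10 + 840\right) = 560 \cdot 830 = 464800$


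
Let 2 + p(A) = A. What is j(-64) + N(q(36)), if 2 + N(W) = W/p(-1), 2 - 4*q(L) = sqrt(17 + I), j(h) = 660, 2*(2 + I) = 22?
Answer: 3947/6 + sqrt(26)/12 ≈ 658.26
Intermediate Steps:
I = 9 (I = -2 + (1/2)*22 = -2 + 11 = 9)
p(A) = -2 + A
q(L) = 1/2 - sqrt(26)/4 (q(L) = 1/2 - sqrt(17 + 9)/4 = 1/2 - sqrt(26)/4)
N(W) = -2 - W/3 (N(W) = -2 + W/(-2 - 1) = -2 + W/(-3) = -2 + W*(-1/3) = -2 - W/3)
j(-64) + N(q(36)) = 660 + (-2 - (1/2 - sqrt(26)/4)/3) = 660 + (-2 + (-1/6 + sqrt(26)/12)) = 660 + (-13/6 + sqrt(26)/12) = 3947/6 + sqrt(26)/12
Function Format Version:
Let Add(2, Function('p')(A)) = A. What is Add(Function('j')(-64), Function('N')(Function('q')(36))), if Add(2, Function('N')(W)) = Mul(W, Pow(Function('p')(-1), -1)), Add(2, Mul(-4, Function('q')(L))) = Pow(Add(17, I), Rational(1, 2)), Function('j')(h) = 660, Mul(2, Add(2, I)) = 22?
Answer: Add(Rational(3947, 6), Mul(Rational(1, 12), Pow(26, Rational(1, 2)))) ≈ 658.26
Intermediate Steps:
I = 9 (I = Add(-2, Mul(Rational(1, 2), 22)) = Add(-2, 11) = 9)
Function('p')(A) = Add(-2, A)
Function('q')(L) = Add(Rational(1, 2), Mul(Rational(-1, 4), Pow(26, Rational(1, 2)))) (Function('q')(L) = Add(Rational(1, 2), Mul(Rational(-1, 4), Pow(Add(17, 9), Rational(1, 2)))) = Add(Rational(1, 2), Mul(Rational(-1, 4), Pow(26, Rational(1, 2)))))
Function('N')(W) = Add(-2, Mul(Rational(-1, 3), W)) (Function('N')(W) = Add(-2, Mul(W, Pow(Add(-2, -1), -1))) = Add(-2, Mul(W, Pow(-3, -1))) = Add(-2, Mul(W, Rational(-1, 3))) = Add(-2, Mul(Rational(-1, 3), W)))
Add(Function('j')(-64), Function('N')(Function('q')(36))) = Add(660, Add(-2, Mul(Rational(-1, 3), Add(Rational(1, 2), Mul(Rational(-1, 4), Pow(26, Rational(1, 2))))))) = Add(660, Add(-2, Add(Rational(-1, 6), Mul(Rational(1, 12), Pow(26, Rational(1, 2)))))) = Add(660, Add(Rational(-13, 6), Mul(Rational(1, 12), Pow(26, Rational(1, 2))))) = Add(Rational(3947, 6), Mul(Rational(1, 12), Pow(26, Rational(1, 2))))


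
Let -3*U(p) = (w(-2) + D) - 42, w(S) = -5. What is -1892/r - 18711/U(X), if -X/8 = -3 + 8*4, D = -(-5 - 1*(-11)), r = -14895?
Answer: -836000759/789435 ≈ -1059.0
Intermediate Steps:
D = -6 (D = -(-5 + 11) = -1*6 = -6)
X = -232 (X = -8*(-3 + 8*4) = -8*(-3 + 32) = -8*29 = -232)
U(p) = 53/3 (U(p) = -((-5 - 6) - 42)/3 = -(-11 - 42)/3 = -⅓*(-53) = 53/3)
-1892/r - 18711/U(X) = -1892/(-14895) - 18711/53/3 = -1892*(-1/14895) - 18711*3/53 = 1892/14895 - 56133/53 = -836000759/789435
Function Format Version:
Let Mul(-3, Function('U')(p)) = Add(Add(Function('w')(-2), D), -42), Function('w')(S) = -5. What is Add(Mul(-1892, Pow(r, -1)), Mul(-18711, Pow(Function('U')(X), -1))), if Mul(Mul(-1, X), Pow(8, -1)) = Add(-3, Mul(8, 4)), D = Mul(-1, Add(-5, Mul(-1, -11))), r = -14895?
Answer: Rational(-836000759, 789435) ≈ -1059.0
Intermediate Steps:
D = -6 (D = Mul(-1, Add(-5, 11)) = Mul(-1, 6) = -6)
X = -232 (X = Mul(-8, Add(-3, Mul(8, 4))) = Mul(-8, Add(-3, 32)) = Mul(-8, 29) = -232)
Function('U')(p) = Rational(53, 3) (Function('U')(p) = Mul(Rational(-1, 3), Add(Add(-5, -6), -42)) = Mul(Rational(-1, 3), Add(-11, -42)) = Mul(Rational(-1, 3), -53) = Rational(53, 3))
Add(Mul(-1892, Pow(r, -1)), Mul(-18711, Pow(Function('U')(X), -1))) = Add(Mul(-1892, Pow(-14895, -1)), Mul(-18711, Pow(Rational(53, 3), -1))) = Add(Mul(-1892, Rational(-1, 14895)), Mul(-18711, Rational(3, 53))) = Add(Rational(1892, 14895), Rational(-56133, 53)) = Rational(-836000759, 789435)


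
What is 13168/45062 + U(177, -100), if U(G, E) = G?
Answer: 3994571/22531 ≈ 177.29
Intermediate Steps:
13168/45062 + U(177, -100) = 13168/45062 + 177 = 13168*(1/45062) + 177 = 6584/22531 + 177 = 3994571/22531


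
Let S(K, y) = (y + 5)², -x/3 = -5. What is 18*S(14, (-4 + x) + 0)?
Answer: 4608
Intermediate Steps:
x = 15 (x = -3*(-5) = 15)
S(K, y) = (5 + y)²
18*S(14, (-4 + x) + 0) = 18*(5 + ((-4 + 15) + 0))² = 18*(5 + (11 + 0))² = 18*(5 + 11)² = 18*16² = 18*256 = 4608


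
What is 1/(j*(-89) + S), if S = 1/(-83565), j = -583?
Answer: 83565/4335937154 ≈ 1.9273e-5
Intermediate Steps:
S = -1/83565 ≈ -1.1967e-5
1/(j*(-89) + S) = 1/(-583*(-89) - 1/83565) = 1/(51887 - 1/83565) = 1/(4335937154/83565) = 83565/4335937154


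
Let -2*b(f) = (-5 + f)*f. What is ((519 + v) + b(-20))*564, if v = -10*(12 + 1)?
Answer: 78396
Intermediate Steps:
v = -130 (v = -10*13 = -130)
b(f) = -f*(-5 + f)/2 (b(f) = -(-5 + f)*f/2 = -f*(-5 + f)/2)
((519 + v) + b(-20))*564 = ((519 - 130) + (½)*(-20)*(5 - 1*(-20)))*564 = (389 + (½)*(-20)*(5 + 20))*564 = (389 + (½)*(-20)*25)*564 = (389 - 250)*564 = 139*564 = 78396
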